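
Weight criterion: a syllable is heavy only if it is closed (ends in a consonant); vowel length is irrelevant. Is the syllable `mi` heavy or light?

`mi`: short vowel, open (no coda). Open (no coda) → light.

light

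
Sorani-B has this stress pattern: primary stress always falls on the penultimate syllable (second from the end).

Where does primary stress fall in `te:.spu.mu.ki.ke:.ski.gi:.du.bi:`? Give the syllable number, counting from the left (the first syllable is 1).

The word has 9 syllables; the penultimate syllable (second from the end) is syllable 8 (du).
Primary stress: syllable 8 → te:.spu.mu.ki.ke:.ski.gi:.ˈdu.bi:.

8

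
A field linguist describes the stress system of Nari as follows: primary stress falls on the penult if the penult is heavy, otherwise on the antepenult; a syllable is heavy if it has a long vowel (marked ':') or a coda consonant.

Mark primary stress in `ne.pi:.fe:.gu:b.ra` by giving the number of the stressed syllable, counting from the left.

Weights: 3 fe: H, 4 gu:b H, 5 ra L.
The penult (syllable 4, gu:b) is heavy, so it takes stress.
Primary stress: syllable 4 → ne.pi:.fe:.ˈgu:b.ra.

4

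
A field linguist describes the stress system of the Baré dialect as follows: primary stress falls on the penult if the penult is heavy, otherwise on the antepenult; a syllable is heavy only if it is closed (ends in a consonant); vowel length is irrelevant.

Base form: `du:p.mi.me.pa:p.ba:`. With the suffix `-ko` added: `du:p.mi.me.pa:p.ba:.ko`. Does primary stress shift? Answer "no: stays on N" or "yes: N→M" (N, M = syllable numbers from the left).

Base `du:p.mi.me.pa:p.ba:` (5 syllables):
  Weights: 3 me L, 4 pa:p H, 5 ba: L.
  The penult (syllable 4, pa:p) is heavy, so it takes stress.
  → primary stress on syllable 4.
Suffixed `du:p.mi.me.pa:p.ba:.ko` (6 syllables):
  Weights: 4 pa:p H, 5 ba: L, 6 ko L.
  The penult (syllable 5, ba:) is light, so stress falls on the antepenult (syllable 4, pa:p).
  → primary stress on syllable 4.

no: stays on 4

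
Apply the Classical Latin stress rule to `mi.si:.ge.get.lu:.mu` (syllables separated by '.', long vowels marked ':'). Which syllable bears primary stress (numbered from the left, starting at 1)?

5

Classical Latin: stress the penult if heavy (long vowel or closed), else the antepenult.
Weights: 4 get H, 5 lu: H, 6 mu L.
The penult (syllable 5, lu:) is heavy, so it takes stress.
Stress on syllable 5: mi.si:.ge.get.ˈlu:.mu.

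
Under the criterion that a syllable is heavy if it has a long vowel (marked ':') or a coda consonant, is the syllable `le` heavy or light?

`le`: short vowel, open (no coda). Short vowel, open → light.

light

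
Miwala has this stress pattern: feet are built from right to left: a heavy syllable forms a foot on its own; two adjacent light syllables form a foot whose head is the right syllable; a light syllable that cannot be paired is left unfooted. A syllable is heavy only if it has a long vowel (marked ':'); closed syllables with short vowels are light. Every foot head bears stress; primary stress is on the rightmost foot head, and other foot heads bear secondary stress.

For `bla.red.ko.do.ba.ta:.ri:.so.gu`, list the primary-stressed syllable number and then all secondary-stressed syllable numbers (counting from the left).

Weights: 1 bla L, 2 red L, 3 ko L, 4 do L, 5 ba L, 6 ta: H, 7 ri: H, 8 so L, 9 gu L.
Parse right to left (heavy = foot alone; LL = one foot; stranded L unfooted): bla (red.ˈko) (do.ˈba) (ˈta:) (ˈri:) (so.ˈgu).
Foot heads: 3, 5, 6, 7, 9.
Primary stress on the rightmost head = syllable 9.
Secondary stress on 3, 5, 6, 7: bla.red.ˌko.do.ˌba.ˌta:.ˌri:.so.ˈgu.

primary 9, secondary 3, 5, 6, 7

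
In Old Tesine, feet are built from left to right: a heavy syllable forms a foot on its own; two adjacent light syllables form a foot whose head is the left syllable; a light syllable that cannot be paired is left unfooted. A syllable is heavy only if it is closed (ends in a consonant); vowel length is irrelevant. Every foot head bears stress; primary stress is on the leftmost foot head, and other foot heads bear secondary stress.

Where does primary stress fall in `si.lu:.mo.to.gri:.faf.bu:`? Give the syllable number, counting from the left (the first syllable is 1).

1

Weights: 1 si L, 2 lu: L, 3 mo L, 4 to L, 5 gri: L, 6 faf H, 7 bu: L.
Parse left to right (heavy = foot alone; LL = one foot; stranded L unfooted): (ˈsi.lu:) (ˈmo.to) gri: (ˈfaf) bu:.
Foot heads: 1, 3, 6.
Primary stress on the leftmost head = syllable 1.
Primary stress: syllable 1 → ˈsi.lu:.mo.to.gri:.faf.bu:.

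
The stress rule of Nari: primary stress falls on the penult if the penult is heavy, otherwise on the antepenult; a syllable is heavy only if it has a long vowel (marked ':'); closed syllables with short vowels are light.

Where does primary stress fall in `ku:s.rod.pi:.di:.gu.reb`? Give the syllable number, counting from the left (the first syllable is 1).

4

Weights: 4 di: H, 5 gu L, 6 reb L.
The penult (syllable 5, gu) is light, so stress falls on the antepenult (syllable 4, di:).
Primary stress: syllable 4 → ku:s.rod.pi:.ˈdi:.gu.reb.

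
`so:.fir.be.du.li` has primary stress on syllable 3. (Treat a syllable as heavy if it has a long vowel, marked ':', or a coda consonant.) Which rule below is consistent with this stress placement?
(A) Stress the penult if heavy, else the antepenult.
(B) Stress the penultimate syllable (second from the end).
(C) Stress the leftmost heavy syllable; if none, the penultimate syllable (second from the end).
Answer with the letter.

Rule A → syllable 3 ✓.
Rule B → syllable 4 (observed: 3).
Rule C → syllable 1 (observed: 3).

A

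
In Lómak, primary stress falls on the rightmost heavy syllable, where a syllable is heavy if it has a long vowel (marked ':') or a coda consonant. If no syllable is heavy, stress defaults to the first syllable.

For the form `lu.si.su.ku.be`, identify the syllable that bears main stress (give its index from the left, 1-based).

1

Weights: 1 lu L, 2 si L, 3 su L, 4 ku L, 5 be L.
No heavy syllable in the domain; default to the first syllable = syllable 1.
Primary stress: syllable 1 → ˈlu.si.su.ku.be.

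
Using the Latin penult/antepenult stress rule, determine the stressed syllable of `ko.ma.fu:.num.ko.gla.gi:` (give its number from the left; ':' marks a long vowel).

Classical Latin: stress the penult if heavy (long vowel or closed), else the antepenult.
Weights: 5 ko L, 6 gla L, 7 gi: H.
The penult (syllable 6, gla) is light, so stress falls on the antepenult (syllable 5, ko).
Stress on syllable 5: ko.ma.fu:.num.ˈko.gla.gi:.

5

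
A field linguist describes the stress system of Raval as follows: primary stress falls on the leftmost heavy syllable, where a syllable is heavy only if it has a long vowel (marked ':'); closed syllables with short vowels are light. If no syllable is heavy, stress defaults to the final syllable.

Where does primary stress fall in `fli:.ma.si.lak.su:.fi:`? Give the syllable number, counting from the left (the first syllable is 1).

1

Weights: 1 fli: H, 2 ma L, 3 si L, 4 lak L, 5 su: H, 6 fi: H.
Heavy syllables in the domain: 1, 5, 6. The leftmost is syllable 1 (fli:).
Primary stress: syllable 1 → ˈfli:.ma.si.lak.su:.fi:.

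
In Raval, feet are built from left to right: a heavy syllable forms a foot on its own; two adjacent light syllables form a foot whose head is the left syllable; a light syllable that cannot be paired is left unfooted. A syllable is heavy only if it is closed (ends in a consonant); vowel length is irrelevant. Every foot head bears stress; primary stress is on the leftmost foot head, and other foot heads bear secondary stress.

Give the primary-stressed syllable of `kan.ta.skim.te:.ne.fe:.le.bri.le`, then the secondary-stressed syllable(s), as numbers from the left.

primary 1, secondary 3, 4, 6, 8

Weights: 1 kan H, 2 ta L, 3 skim H, 4 te: L, 5 ne L, 6 fe: L, 7 le L, 8 bri L, 9 le L.
Parse left to right (heavy = foot alone; LL = one foot; stranded L unfooted): (ˈkan) ta (ˈskim) (ˈte:.ne) (ˈfe:.le) (ˈbri.le).
Foot heads: 1, 3, 4, 6, 8.
Primary stress on the leftmost head = syllable 1.
Secondary stress on 3, 4, 6, 8: ˈkan.ta.ˌskim.ˌte:.ne.ˌfe:.le.ˌbri.le.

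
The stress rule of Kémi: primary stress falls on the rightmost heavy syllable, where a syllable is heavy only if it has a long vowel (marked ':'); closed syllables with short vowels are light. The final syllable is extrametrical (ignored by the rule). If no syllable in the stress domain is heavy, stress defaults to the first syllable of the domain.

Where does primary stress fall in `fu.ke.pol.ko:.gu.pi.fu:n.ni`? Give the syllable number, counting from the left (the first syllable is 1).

7

The final syllable (8, ni) is extrametrical; the stress domain is syllables 1–7.
Weights: 1 fu L, 2 ke L, 3 pol L, 4 ko: H, 5 gu L, 6 pi L, 7 fu:n H.
Heavy syllables in the domain: 4, 7. The rightmost is syllable 7 (fu:n).
Primary stress: syllable 7 → fu.ke.pol.ko:.gu.pi.ˈfu:n.ni.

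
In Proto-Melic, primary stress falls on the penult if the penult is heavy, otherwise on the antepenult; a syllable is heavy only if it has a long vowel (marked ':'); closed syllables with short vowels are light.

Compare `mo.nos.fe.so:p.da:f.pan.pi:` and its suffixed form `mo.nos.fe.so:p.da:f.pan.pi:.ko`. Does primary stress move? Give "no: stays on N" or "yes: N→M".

yes: 5→7

Base `mo.nos.fe.so:p.da:f.pan.pi:` (7 syllables):
  Weights: 5 da:f H, 6 pan L, 7 pi: H.
  The penult (syllable 6, pan) is light, so stress falls on the antepenult (syllable 5, da:f).
  → primary stress on syllable 5.
Suffixed `mo.nos.fe.so:p.da:f.pan.pi:.ko` (8 syllables):
  Weights: 6 pan L, 7 pi: H, 8 ko L.
  The penult (syllable 7, pi:) is heavy, so it takes stress.
  → primary stress on syllable 7.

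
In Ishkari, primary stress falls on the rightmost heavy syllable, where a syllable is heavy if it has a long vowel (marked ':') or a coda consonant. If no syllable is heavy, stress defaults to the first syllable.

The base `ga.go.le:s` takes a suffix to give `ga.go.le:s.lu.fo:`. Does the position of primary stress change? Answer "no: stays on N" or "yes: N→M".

Base `ga.go.le:s` (3 syllables):
  Weights: 1 ga L, 2 go L, 3 le:s H.
  Heavy syllables in the domain: 3. The rightmost is syllable 3 (le:s).
  → primary stress on syllable 3.
Suffixed `ga.go.le:s.lu.fo:` (5 syllables):
  Weights: 1 ga L, 2 go L, 3 le:s H, 4 lu L, 5 fo: H.
  Heavy syllables in the domain: 3, 5. The rightmost is syllable 5 (fo:).
  → primary stress on syllable 5.

yes: 3→5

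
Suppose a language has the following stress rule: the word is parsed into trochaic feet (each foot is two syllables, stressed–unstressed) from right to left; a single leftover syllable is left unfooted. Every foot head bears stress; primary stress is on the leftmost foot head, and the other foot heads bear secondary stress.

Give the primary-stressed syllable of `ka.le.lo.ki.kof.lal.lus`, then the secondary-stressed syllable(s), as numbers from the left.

primary 2, secondary 4, 6

Parse right to left into trochaic (ˈσσ) feet: ka (ˈle.lo) (ˈki.kof) (ˈlal.lus). Syllable 1 is left unfooted.
Foot heads (stressed positions): 2, 4, 6.
End Rule Leftmost: primary stress on the leftmost head = syllable 2.
Secondary stress on 4, 6: ka.ˈle.lo.ˌki.kof.ˌlal.lus.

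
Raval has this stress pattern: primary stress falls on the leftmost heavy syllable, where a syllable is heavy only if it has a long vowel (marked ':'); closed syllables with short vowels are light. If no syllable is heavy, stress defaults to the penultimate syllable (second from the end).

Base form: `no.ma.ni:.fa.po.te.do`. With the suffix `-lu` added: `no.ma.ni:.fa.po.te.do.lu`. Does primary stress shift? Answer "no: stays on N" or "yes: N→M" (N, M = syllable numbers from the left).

Base `no.ma.ni:.fa.po.te.do` (7 syllables):
  Weights: 1 no L, 2 ma L, 3 ni: H, 4 fa L, 5 po L, 6 te L, 7 do L.
  Heavy syllables in the domain: 3. The leftmost is syllable 3 (ni:).
  → primary stress on syllable 3.
Suffixed `no.ma.ni:.fa.po.te.do.lu` (8 syllables):
  Weights: 1 no L, 2 ma L, 3 ni: H, 4 fa L, 5 po L, 6 te L, 7 do L, 8 lu L.
  Heavy syllables in the domain: 3. The leftmost is syllable 3 (ni:).
  → primary stress on syllable 3.

no: stays on 3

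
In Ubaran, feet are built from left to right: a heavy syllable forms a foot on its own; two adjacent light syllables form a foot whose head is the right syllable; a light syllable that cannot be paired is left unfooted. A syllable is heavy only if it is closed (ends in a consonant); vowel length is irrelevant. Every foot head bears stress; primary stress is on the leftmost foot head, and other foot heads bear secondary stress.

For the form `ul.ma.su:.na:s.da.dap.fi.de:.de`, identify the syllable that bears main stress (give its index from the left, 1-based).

1

Weights: 1 ul H, 2 ma L, 3 su: L, 4 na:s H, 5 da L, 6 dap H, 7 fi L, 8 de: L, 9 de L.
Parse left to right (heavy = foot alone; LL = one foot; stranded L unfooted): (ˈul) (ma.ˈsu:) (ˈna:s) da (ˈdap) (fi.ˈde:) de.
Foot heads: 1, 3, 4, 6, 8.
Primary stress on the leftmost head = syllable 1.
Primary stress: syllable 1 → ˈul.ma.su:.na:s.da.dap.fi.de:.de.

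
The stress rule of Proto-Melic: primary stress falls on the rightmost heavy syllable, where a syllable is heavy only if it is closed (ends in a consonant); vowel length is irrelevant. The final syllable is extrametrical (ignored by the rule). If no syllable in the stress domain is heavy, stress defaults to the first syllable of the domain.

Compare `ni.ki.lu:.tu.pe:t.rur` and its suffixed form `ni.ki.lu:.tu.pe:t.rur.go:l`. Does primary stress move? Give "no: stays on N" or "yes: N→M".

yes: 5→6

Base `ni.ki.lu:.tu.pe:t.rur` (6 syllables):
  The final syllable (6, rur) is extrametrical; the stress domain is syllables 1–5.
  Weights: 1 ni L, 2 ki L, 3 lu: L, 4 tu L, 5 pe:t H.
  Heavy syllables in the domain: 5. The rightmost is syllable 5 (pe:t).
  → primary stress on syllable 5.
Suffixed `ni.ki.lu:.tu.pe:t.rur.go:l` (7 syllables):
  The final syllable (7, go:l) is extrametrical; the stress domain is syllables 1–6.
  Weights: 1 ni L, 2 ki L, 3 lu: L, 4 tu L, 5 pe:t H, 6 rur H.
  Heavy syllables in the domain: 5, 6. The rightmost is syllable 6 (rur).
  → primary stress on syllable 6.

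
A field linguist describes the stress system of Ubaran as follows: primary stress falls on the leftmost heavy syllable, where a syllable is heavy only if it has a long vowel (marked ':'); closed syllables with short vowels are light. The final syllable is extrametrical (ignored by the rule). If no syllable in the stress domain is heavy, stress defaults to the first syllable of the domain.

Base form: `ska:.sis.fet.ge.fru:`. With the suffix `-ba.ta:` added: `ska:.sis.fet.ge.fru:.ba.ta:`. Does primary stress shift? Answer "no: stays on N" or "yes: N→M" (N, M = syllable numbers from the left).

no: stays on 1

Base `ska:.sis.fet.ge.fru:` (5 syllables):
  The final syllable (5, fru:) is extrametrical; the stress domain is syllables 1–4.
  Weights: 1 ska: H, 2 sis L, 3 fet L, 4 ge L.
  Heavy syllables in the domain: 1. The leftmost is syllable 1 (ska:).
  → primary stress on syllable 1.
Suffixed `ska:.sis.fet.ge.fru:.ba.ta:` (7 syllables):
  The final syllable (7, ta:) is extrametrical; the stress domain is syllables 1–6.
  Weights: 1 ska: H, 2 sis L, 3 fet L, 4 ge L, 5 fru: H, 6 ba L.
  Heavy syllables in the domain: 1, 5. The leftmost is syllable 1 (ska:).
  → primary stress on syllable 1.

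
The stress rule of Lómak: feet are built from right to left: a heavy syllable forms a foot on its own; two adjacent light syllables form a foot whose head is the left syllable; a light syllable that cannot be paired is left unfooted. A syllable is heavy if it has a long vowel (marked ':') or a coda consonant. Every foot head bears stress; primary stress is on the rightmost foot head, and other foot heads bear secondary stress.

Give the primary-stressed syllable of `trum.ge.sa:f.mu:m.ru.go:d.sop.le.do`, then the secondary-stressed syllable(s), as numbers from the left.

primary 8, secondary 1, 3, 4, 6, 7

Weights: 1 trum H, 2 ge L, 3 sa:f H, 4 mu:m H, 5 ru L, 6 go:d H, 7 sop H, 8 le L, 9 do L.
Parse right to left (heavy = foot alone; LL = one foot; stranded L unfooted): (ˈtrum) ge (ˈsa:f) (ˈmu:m) ru (ˈgo:d) (ˈsop) (ˈle.do).
Foot heads: 1, 3, 4, 6, 7, 8.
Primary stress on the rightmost head = syllable 8.
Secondary stress on 1, 3, 4, 6, 7: ˌtrum.ge.ˌsa:f.ˌmu:m.ru.ˌgo:d.ˌsop.ˈle.do.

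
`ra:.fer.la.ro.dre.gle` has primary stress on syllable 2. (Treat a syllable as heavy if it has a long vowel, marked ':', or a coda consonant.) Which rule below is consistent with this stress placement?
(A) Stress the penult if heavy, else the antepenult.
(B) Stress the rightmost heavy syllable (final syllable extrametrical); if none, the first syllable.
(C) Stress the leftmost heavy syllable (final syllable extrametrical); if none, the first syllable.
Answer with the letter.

B

Rule A → syllable 4 (observed: 2).
Rule B → syllable 2 ✓.
Rule C → syllable 1 (observed: 2).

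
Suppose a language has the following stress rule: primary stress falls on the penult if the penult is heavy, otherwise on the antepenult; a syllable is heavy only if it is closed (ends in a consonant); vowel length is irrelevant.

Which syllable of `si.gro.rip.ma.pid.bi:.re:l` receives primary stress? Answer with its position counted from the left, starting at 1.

Weights: 5 pid H, 6 bi: L, 7 re:l H.
The penult (syllable 6, bi:) is light, so stress falls on the antepenult (syllable 5, pid).
Primary stress: syllable 5 → si.gro.rip.ma.ˈpid.bi:.re:l.

5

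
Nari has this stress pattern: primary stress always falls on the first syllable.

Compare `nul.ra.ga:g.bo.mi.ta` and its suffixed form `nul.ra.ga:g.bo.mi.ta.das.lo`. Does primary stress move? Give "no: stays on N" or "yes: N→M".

Base `nul.ra.ga:g.bo.mi.ta` (6 syllables):
  The word has 6 syllables; the first syllable is syllable 1 (nul).
  → primary stress on syllable 1.
Suffixed `nul.ra.ga:g.bo.mi.ta.das.lo` (8 syllables):
  The word has 8 syllables; the first syllable is syllable 1 (nul).
  → primary stress on syllable 1.

no: stays on 1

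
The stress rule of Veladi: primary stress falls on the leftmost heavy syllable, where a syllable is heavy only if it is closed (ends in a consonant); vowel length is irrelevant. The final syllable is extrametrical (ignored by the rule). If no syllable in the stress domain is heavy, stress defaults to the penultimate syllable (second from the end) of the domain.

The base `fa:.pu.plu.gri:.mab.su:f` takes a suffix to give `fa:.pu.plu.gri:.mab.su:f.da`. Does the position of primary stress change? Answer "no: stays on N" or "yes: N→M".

Base `fa:.pu.plu.gri:.mab.su:f` (6 syllables):
  The final syllable (6, su:f) is extrametrical; the stress domain is syllables 1–5.
  Weights: 1 fa: L, 2 pu L, 3 plu L, 4 gri: L, 5 mab H.
  Heavy syllables in the domain: 5. The leftmost is syllable 5 (mab).
  → primary stress on syllable 5.
Suffixed `fa:.pu.plu.gri:.mab.su:f.da` (7 syllables):
  The final syllable (7, da) is extrametrical; the stress domain is syllables 1–6.
  Weights: 1 fa: L, 2 pu L, 3 plu L, 4 gri: L, 5 mab H, 6 su:f H.
  Heavy syllables in the domain: 5, 6. The leftmost is syllable 5 (mab).
  → primary stress on syllable 5.

no: stays on 5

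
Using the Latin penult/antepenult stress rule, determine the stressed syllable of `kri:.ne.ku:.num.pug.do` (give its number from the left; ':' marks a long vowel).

5

Classical Latin: stress the penult if heavy (long vowel or closed), else the antepenult.
Weights: 4 num H, 5 pug H, 6 do L.
The penult (syllable 5, pug) is heavy, so it takes stress.
Stress on syllable 5: kri:.ne.ku:.num.ˈpug.do.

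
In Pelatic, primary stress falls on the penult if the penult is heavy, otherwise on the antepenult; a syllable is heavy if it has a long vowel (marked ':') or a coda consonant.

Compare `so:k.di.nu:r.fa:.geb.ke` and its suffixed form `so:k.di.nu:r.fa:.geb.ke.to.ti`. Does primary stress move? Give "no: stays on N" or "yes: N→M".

yes: 5→6

Base `so:k.di.nu:r.fa:.geb.ke` (6 syllables):
  Weights: 4 fa: H, 5 geb H, 6 ke L.
  The penult (syllable 5, geb) is heavy, so it takes stress.
  → primary stress on syllable 5.
Suffixed `so:k.di.nu:r.fa:.geb.ke.to.ti` (8 syllables):
  Weights: 6 ke L, 7 to L, 8 ti L.
  The penult (syllable 7, to) is light, so stress falls on the antepenult (syllable 6, ke).
  → primary stress on syllable 6.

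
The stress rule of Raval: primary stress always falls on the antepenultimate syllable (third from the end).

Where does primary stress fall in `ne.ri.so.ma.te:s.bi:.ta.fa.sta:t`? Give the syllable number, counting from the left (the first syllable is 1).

7

The word has 9 syllables; the antepenultimate syllable (third from the end) is syllable 7 (ta).
Primary stress: syllable 7 → ne.ri.so.ma.te:s.bi:.ˈta.fa.sta:t.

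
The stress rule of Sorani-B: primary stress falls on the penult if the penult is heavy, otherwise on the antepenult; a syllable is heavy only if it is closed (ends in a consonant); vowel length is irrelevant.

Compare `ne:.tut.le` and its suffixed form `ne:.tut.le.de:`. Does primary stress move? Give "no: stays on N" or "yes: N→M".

no: stays on 2

Base `ne:.tut.le` (3 syllables):
  Weights: 1 ne: L, 2 tut H, 3 le L.
  The penult (syllable 2, tut) is heavy, so it takes stress.
  → primary stress on syllable 2.
Suffixed `ne:.tut.le.de:` (4 syllables):
  Weights: 2 tut H, 3 le L, 4 de: L.
  The penult (syllable 3, le) is light, so stress falls on the antepenult (syllable 2, tut).
  → primary stress on syllable 2.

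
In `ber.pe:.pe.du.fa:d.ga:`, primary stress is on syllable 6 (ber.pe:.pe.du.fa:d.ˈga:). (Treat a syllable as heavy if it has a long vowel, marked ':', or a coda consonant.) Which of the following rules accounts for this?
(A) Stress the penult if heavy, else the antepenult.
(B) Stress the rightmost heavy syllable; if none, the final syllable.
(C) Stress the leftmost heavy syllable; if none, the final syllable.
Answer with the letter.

B

Rule A → syllable 5 (observed: 6).
Rule B → syllable 6 ✓.
Rule C → syllable 1 (observed: 6).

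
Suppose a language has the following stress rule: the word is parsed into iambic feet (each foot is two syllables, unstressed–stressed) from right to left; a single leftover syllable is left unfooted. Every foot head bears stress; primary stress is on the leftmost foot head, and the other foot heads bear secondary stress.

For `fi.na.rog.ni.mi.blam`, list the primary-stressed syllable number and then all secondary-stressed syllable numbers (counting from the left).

Parse right to left into iambic (σˈσ) feet: (fi.ˈna) (rog.ˈni) (mi.ˈblam).
Foot heads (stressed positions): 2, 4, 6.
End Rule Leftmost: primary stress on the leftmost head = syllable 2.
Secondary stress on 4, 6: fi.ˈna.rog.ˌni.mi.ˌblam.

primary 2, secondary 4, 6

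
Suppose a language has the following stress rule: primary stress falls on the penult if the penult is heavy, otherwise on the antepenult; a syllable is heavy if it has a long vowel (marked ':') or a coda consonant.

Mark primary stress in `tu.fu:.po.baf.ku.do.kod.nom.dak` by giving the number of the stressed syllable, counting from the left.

8

Weights: 7 kod H, 8 nom H, 9 dak H.
The penult (syllable 8, nom) is heavy, so it takes stress.
Primary stress: syllable 8 → tu.fu:.po.baf.ku.do.kod.ˈnom.dak.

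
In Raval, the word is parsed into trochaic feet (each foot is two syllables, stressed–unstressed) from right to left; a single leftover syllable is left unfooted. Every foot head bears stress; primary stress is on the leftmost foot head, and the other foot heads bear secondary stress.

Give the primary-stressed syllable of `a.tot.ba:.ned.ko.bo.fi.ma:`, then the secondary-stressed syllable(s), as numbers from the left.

primary 1, secondary 3, 5, 7

Parse right to left into trochaic (ˈσσ) feet: (ˈa.tot) (ˈba:.ned) (ˈko.bo) (ˈfi.ma:).
Foot heads (stressed positions): 1, 3, 5, 7.
End Rule Leftmost: primary stress on the leftmost head = syllable 1.
Secondary stress on 3, 5, 7: ˈa.tot.ˌba:.ned.ˌko.bo.ˌfi.ma:.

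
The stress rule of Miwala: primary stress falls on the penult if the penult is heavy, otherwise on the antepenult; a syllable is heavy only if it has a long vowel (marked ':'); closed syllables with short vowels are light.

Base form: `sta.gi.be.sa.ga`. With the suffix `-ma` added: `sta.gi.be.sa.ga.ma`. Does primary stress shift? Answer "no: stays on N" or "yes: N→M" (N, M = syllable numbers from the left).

Base `sta.gi.be.sa.ga` (5 syllables):
  Weights: 3 be L, 4 sa L, 5 ga L.
  The penult (syllable 4, sa) is light, so stress falls on the antepenult (syllable 3, be).
  → primary stress on syllable 3.
Suffixed `sta.gi.be.sa.ga.ma` (6 syllables):
  Weights: 4 sa L, 5 ga L, 6 ma L.
  The penult (syllable 5, ga) is light, so stress falls on the antepenult (syllable 4, sa).
  → primary stress on syllable 4.

yes: 3→4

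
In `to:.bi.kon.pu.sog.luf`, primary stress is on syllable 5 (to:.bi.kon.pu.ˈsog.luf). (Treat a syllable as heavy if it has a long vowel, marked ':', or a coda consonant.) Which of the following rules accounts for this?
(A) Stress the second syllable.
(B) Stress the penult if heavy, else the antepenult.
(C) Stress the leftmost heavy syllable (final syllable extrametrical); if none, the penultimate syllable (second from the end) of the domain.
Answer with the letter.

Rule A → syllable 2 (observed: 5).
Rule B → syllable 5 ✓.
Rule C → syllable 1 (observed: 5).

B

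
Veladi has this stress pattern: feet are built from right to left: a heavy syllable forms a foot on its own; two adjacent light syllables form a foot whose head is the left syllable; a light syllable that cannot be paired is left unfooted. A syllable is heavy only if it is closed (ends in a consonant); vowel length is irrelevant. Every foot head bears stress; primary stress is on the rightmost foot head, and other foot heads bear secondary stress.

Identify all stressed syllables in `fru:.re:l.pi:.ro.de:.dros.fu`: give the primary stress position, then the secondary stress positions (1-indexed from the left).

Weights: 1 fru: L, 2 re:l H, 3 pi: L, 4 ro L, 5 de: L, 6 dros H, 7 fu L.
Parse right to left (heavy = foot alone; LL = one foot; stranded L unfooted): fru: (ˈre:l) pi: (ˈro.de:) (ˈdros) fu.
Foot heads: 2, 4, 6.
Primary stress on the rightmost head = syllable 6.
Secondary stress on 2, 4: fru:.ˌre:l.pi:.ˌro.de:.ˈdros.fu.

primary 6, secondary 2, 4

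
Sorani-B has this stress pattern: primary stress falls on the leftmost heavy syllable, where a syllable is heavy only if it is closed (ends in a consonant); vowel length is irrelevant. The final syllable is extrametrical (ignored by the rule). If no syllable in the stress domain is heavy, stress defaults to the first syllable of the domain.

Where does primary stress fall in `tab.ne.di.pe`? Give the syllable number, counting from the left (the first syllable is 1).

The final syllable (4, pe) is extrametrical; the stress domain is syllables 1–3.
Weights: 1 tab H, 2 ne L, 3 di L.
Heavy syllables in the domain: 1. The leftmost is syllable 1 (tab).
Primary stress: syllable 1 → ˈtab.ne.di.pe.

1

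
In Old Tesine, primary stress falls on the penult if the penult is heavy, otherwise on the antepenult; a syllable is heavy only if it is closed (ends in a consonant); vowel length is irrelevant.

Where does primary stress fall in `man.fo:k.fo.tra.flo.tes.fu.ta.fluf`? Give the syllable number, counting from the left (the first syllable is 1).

7

Weights: 7 fu L, 8 ta L, 9 fluf H.
The penult (syllable 8, ta) is light, so stress falls on the antepenult (syllable 7, fu).
Primary stress: syllable 7 → man.fo:k.fo.tra.flo.tes.ˈfu.ta.fluf.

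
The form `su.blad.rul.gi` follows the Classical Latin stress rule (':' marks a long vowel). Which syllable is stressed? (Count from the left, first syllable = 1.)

Classical Latin: stress the penult if heavy (long vowel or closed), else the antepenult.
Weights: 2 blad H, 3 rul H, 4 gi L.
The penult (syllable 3, rul) is heavy, so it takes stress.
Stress on syllable 3: su.blad.ˈrul.gi.

3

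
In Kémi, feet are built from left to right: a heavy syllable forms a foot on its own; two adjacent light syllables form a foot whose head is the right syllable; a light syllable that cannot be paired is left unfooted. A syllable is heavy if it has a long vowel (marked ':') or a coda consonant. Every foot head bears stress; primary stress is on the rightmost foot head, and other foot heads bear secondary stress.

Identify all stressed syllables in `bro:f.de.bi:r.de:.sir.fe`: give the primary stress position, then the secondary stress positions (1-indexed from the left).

Weights: 1 bro:f H, 2 de L, 3 bi:r H, 4 de: H, 5 sir H, 6 fe L.
Parse left to right (heavy = foot alone; LL = one foot; stranded L unfooted): (ˈbro:f) de (ˈbi:r) (ˈde:) (ˈsir) fe.
Foot heads: 1, 3, 4, 5.
Primary stress on the rightmost head = syllable 5.
Secondary stress on 1, 3, 4: ˌbro:f.de.ˌbi:r.ˌde:.ˈsir.fe.

primary 5, secondary 1, 3, 4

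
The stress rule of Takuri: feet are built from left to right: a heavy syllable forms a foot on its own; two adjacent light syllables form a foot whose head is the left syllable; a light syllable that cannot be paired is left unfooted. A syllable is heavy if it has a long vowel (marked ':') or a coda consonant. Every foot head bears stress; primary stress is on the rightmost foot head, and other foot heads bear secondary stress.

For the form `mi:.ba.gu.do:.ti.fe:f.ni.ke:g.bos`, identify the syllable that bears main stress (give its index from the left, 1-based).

9

Weights: 1 mi: H, 2 ba L, 3 gu L, 4 do: H, 5 ti L, 6 fe:f H, 7 ni L, 8 ke:g H, 9 bos H.
Parse left to right (heavy = foot alone; LL = one foot; stranded L unfooted): (ˈmi:) (ˈba.gu) (ˈdo:) ti (ˈfe:f) ni (ˈke:g) (ˈbos).
Foot heads: 1, 2, 4, 6, 8, 9.
Primary stress on the rightmost head = syllable 9.
Primary stress: syllable 9 → mi:.ba.gu.do:.ti.fe:f.ni.ke:g.ˈbos.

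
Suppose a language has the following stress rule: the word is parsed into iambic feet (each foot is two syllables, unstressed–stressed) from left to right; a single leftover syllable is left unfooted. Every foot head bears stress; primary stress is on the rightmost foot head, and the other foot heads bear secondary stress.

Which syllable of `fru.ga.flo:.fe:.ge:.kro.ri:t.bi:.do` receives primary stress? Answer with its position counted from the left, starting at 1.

Parse left to right into iambic (σˈσ) feet: (fru.ˈga) (flo:.ˈfe:) (ge:.ˈkro) (ri:t.ˈbi:) do. Syllable 9 is left unfooted.
Foot heads (stressed positions): 2, 4, 6, 8.
End Rule Rightmost: primary stress on the rightmost head = syllable 8.
Primary stress: syllable 8 → fru.ga.flo:.fe:.ge:.kro.ri:t.ˈbi:.do.

8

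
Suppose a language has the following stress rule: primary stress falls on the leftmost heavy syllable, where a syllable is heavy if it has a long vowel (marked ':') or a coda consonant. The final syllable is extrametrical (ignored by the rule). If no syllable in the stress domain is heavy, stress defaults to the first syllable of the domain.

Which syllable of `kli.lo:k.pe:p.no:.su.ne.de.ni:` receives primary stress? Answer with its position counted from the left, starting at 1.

2

The final syllable (8, ni:) is extrametrical; the stress domain is syllables 1–7.
Weights: 1 kli L, 2 lo:k H, 3 pe:p H, 4 no: H, 5 su L, 6 ne L, 7 de L.
Heavy syllables in the domain: 2, 3, 4. The leftmost is syllable 2 (lo:k).
Primary stress: syllable 2 → kli.ˈlo:k.pe:p.no:.su.ne.de.ni:.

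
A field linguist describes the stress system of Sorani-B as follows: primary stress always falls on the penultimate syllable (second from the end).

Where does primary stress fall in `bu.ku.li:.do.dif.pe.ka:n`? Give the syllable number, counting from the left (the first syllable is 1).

The word has 7 syllables; the penultimate syllable (second from the end) is syllable 6 (pe).
Primary stress: syllable 6 → bu.ku.li:.do.dif.ˈpe.ka:n.

6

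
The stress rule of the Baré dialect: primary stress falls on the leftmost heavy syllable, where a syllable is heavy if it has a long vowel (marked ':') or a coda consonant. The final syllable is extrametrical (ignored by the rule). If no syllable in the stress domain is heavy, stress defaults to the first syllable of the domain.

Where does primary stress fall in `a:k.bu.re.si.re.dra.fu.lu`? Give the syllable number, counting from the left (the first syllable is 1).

1

The final syllable (8, lu) is extrametrical; the stress domain is syllables 1–7.
Weights: 1 a:k H, 2 bu L, 3 re L, 4 si L, 5 re L, 6 dra L, 7 fu L.
Heavy syllables in the domain: 1. The leftmost is syllable 1 (a:k).
Primary stress: syllable 1 → ˈa:k.bu.re.si.re.dra.fu.lu.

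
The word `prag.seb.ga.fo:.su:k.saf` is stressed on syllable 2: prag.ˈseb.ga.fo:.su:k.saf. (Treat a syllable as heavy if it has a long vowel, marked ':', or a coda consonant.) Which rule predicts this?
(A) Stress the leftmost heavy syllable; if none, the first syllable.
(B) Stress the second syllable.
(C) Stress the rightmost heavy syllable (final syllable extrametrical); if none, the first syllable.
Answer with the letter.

B

Rule A → syllable 1 (observed: 2).
Rule B → syllable 2 ✓.
Rule C → syllable 5 (observed: 2).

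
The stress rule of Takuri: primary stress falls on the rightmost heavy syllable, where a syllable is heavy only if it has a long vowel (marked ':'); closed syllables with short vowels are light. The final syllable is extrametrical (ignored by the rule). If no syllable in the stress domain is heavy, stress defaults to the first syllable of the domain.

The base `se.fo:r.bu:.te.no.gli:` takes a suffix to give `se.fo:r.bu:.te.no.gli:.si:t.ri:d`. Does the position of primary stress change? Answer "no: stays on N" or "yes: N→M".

yes: 3→7

Base `se.fo:r.bu:.te.no.gli:` (6 syllables):
  The final syllable (6, gli:) is extrametrical; the stress domain is syllables 1–5.
  Weights: 1 se L, 2 fo:r H, 3 bu: H, 4 te L, 5 no L.
  Heavy syllables in the domain: 2, 3. The rightmost is syllable 3 (bu:).
  → primary stress on syllable 3.
Suffixed `se.fo:r.bu:.te.no.gli:.si:t.ri:d` (8 syllables):
  The final syllable (8, ri:d) is extrametrical; the stress domain is syllables 1–7.
  Weights: 1 se L, 2 fo:r H, 3 bu: H, 4 te L, 5 no L, 6 gli: H, 7 si:t H.
  Heavy syllables in the domain: 2, 3, 6, 7. The rightmost is syllable 7 (si:t).
  → primary stress on syllable 7.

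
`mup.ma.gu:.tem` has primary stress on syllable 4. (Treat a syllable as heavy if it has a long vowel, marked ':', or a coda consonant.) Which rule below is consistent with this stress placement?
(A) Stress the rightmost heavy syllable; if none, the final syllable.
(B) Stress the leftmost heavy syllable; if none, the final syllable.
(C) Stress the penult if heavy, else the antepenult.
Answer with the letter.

A

Rule A → syllable 4 ✓.
Rule B → syllable 1 (observed: 4).
Rule C → syllable 3 (observed: 4).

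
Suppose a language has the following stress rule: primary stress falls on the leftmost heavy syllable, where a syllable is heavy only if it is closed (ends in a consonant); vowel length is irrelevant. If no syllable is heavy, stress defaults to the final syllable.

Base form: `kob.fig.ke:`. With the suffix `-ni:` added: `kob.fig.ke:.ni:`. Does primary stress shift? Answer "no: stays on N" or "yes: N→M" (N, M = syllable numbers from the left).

no: stays on 1

Base `kob.fig.ke:` (3 syllables):
  Weights: 1 kob H, 2 fig H, 3 ke: L.
  Heavy syllables in the domain: 1, 2. The leftmost is syllable 1 (kob).
  → primary stress on syllable 1.
Suffixed `kob.fig.ke:.ni:` (4 syllables):
  Weights: 1 kob H, 2 fig H, 3 ke: L, 4 ni: L.
  Heavy syllables in the domain: 1, 2. The leftmost is syllable 1 (kob).
  → primary stress on syllable 1.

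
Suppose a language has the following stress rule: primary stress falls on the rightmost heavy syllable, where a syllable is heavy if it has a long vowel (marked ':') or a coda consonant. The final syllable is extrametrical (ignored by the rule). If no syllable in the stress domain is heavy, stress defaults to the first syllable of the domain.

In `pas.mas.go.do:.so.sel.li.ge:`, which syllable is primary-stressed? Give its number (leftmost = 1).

6

The final syllable (8, ge:) is extrametrical; the stress domain is syllables 1–7.
Weights: 1 pas H, 2 mas H, 3 go L, 4 do: H, 5 so L, 6 sel H, 7 li L.
Heavy syllables in the domain: 1, 2, 4, 6. The rightmost is syllable 6 (sel).
Primary stress: syllable 6 → pas.mas.go.do:.so.ˈsel.li.ge:.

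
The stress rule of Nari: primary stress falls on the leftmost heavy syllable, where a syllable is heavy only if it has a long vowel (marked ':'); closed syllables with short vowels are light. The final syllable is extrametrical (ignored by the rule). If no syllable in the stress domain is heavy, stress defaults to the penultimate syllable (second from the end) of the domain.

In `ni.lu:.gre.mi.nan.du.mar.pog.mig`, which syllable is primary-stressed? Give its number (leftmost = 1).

2

The final syllable (9, mig) is extrametrical; the stress domain is syllables 1–8.
Weights: 1 ni L, 2 lu: H, 3 gre L, 4 mi L, 5 nan L, 6 du L, 7 mar L, 8 pog L.
Heavy syllables in the domain: 2. The leftmost is syllable 2 (lu:).
Primary stress: syllable 2 → ni.ˈlu:.gre.mi.nan.du.mar.pog.mig.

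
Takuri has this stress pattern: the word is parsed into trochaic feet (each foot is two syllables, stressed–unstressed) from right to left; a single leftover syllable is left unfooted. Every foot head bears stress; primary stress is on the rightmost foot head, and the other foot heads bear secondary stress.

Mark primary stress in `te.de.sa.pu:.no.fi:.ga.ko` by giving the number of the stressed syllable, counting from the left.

7

Parse right to left into trochaic (ˈσσ) feet: (ˈte.de) (ˈsa.pu:) (ˈno.fi:) (ˈga.ko).
Foot heads (stressed positions): 1, 3, 5, 7.
End Rule Rightmost: primary stress on the rightmost head = syllable 7.
Primary stress: syllable 7 → te.de.sa.pu:.no.fi:.ˈga.ko.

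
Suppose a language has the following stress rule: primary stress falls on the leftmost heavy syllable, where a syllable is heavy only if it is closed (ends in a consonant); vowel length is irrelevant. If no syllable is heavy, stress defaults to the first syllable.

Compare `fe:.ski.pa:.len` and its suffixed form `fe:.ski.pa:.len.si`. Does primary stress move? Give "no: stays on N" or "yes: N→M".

no: stays on 4

Base `fe:.ski.pa:.len` (4 syllables):
  Weights: 1 fe: L, 2 ski L, 3 pa: L, 4 len H.
  Heavy syllables in the domain: 4. The leftmost is syllable 4 (len).
  → primary stress on syllable 4.
Suffixed `fe:.ski.pa:.len.si` (5 syllables):
  Weights: 1 fe: L, 2 ski L, 3 pa: L, 4 len H, 5 si L.
  Heavy syllables in the domain: 4. The leftmost is syllable 4 (len).
  → primary stress on syllable 4.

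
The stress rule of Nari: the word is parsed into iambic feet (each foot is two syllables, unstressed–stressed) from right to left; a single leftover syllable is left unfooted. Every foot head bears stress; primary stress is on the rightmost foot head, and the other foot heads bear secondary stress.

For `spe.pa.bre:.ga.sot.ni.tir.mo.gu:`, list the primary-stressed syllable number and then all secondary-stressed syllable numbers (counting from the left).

primary 9, secondary 3, 5, 7

Parse right to left into iambic (σˈσ) feet: spe (pa.ˈbre:) (ga.ˈsot) (ni.ˈtir) (mo.ˈgu:). Syllable 1 is left unfooted.
Foot heads (stressed positions): 3, 5, 7, 9.
End Rule Rightmost: primary stress on the rightmost head = syllable 9.
Secondary stress on 3, 5, 7: spe.pa.ˌbre:.ga.ˌsot.ni.ˌtir.mo.ˈgu:.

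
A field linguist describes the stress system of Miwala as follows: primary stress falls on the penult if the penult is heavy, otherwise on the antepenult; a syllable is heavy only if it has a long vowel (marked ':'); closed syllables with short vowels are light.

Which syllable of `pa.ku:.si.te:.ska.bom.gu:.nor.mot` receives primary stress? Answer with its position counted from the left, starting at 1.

Weights: 7 gu: H, 8 nor L, 9 mot L.
The penult (syllable 8, nor) is light, so stress falls on the antepenult (syllable 7, gu:).
Primary stress: syllable 7 → pa.ku:.si.te:.ska.bom.ˈgu:.nor.mot.

7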